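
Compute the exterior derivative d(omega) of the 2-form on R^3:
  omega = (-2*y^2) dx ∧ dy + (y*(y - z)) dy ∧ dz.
d(omega) = 0

For a 2-form omega = sum_{i<j} g_{ij} dx_i ∧ dx_j, the exterior derivative is
  d(omega) = sum_{i<j} d(g_{ij}) ∧ dx_i ∧ dx_j = sum_{i<j, k} (∂g_{ij}/∂x_k) dx_k ∧ dx_i ∧ dx_j.
Expand each term, using dx_k ∧ dx_i ∧ dx_j = sgn(permutation) dx_{(a)} ∧ dx_{(b)} ∧ dx_{(c)} with (a < b < c) sorted:

Collecting like 3-forms: d(omega) = 0.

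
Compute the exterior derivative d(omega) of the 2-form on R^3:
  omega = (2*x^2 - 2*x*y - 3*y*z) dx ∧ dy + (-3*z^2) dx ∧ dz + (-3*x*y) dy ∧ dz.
d(omega) = (-6*y) dx ∧ dy ∧ dz

For a 2-form omega = sum_{i<j} g_{ij} dx_i ∧ dx_j, the exterior derivative is
  d(omega) = sum_{i<j} d(g_{ij}) ∧ dx_i ∧ dx_j = sum_{i<j, k} (∂g_{ij}/∂x_k) dx_k ∧ dx_i ∧ dx_j.
Expand each term, using dx_k ∧ dx_i ∧ dx_j = sgn(permutation) dx_{(a)} ∧ dx_{(b)} ∧ dx_{(c)} with (a < b < c) sorted:
  d(2*x^2 - 2*x*y - 3*y*z) includes (∂/∂z)(2*x^2 - 2*x*y - 3*y*z) dz = (-3*y) dz, which multiplied by dx ∧ dy gives (-3*y) dx ∧ dy ∧ dz
  d(-3*x*y) includes (∂/∂x)(-3*x*y) dx = (-3*y) dx, which multiplied by dy ∧ dz gives (-3*y) dx ∧ dy ∧ dz
Collecting like 3-forms: d(omega) = (-6*y) dx ∧ dy ∧ dz.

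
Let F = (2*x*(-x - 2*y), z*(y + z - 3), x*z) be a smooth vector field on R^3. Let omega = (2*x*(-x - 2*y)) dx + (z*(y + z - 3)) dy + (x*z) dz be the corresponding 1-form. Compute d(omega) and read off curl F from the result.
d(omega) = (-y - 2*z + 3) dy ∧ dz + (-z) dz ∧ dx + (4*x) dx ∧ dy; curl F = (-y - 2*z + 3, -z, 4*x)

d omega = sum_{i<j} (∂f_j/∂x_i - ∂f_i/∂x_j) dx_i ∧ dx_j. Under the identification (dy ∧ dz, dz ∧ dx, dx ∧ dy) ↔ (e_x, e_y, e_z), the coefficients are exactly the components of curl F. Compute:
  ∂R/∂y - ∂Q/∂z = (0) - (y + 2*z - 3) = -y - 2*z + 3
  ∂P/∂z - ∂R/∂x = (0) - (z) = -z
  ∂Q/∂x - ∂P/∂y = (0) - (-4*x) = 4*x.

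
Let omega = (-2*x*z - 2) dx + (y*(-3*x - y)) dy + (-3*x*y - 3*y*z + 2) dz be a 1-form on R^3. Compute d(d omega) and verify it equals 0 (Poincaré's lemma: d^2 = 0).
d(d omega) = 0

Step 1: d omega = sum_{i<j} (∂f_j/∂x_i - ∂f_i/∂x_j) dx_i ∧ dx_j:
  coeff of dx ∧ dy: -3*y
  coeff of dx ∧ dz: 2*x - 3*y
  coeff of dy ∧ dz: -3*x - 3*z
Step 2: Apply d again to each 2-form coefficient. The only possible 3-form in R^3 is dx ∧ dy ∧ dz, with coefficient
  ∂(coeff of dy∧dz)/∂x - ∂(coeff of dx∧dz)/∂y + ∂(coeff of dx∧dy)/∂z
  = ∂/∂x (-3*x - 3*z) - ∂/∂y (2*x - 3*y) + ∂/∂z (-3*y).
Each of these terms simplifies to sums of mixed partials that cancel in pairs. The result is 0 (by equality of mixed partials for smooth functions — Schwarz / Clairaut).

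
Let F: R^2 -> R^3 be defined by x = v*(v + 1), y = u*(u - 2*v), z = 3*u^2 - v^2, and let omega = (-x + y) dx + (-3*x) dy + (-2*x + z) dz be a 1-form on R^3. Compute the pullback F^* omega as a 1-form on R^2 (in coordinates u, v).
F^* omega = (18*u^3 - 24*u*v^2 - 18*u*v + 6*v^3 + 6*v^2) du + (-4*u^2*v + u^2 + 2*u*v^2 + 4*u*v + 4*v^3 + v^2 - v) dv

Using F^*(f dg) = (f ∘ F) d(g ∘ F), substitute each coordinate x_i by F_i(u, v) in f_i, and replace dx_i by d F_i = (∂F_i/∂u) du + (∂F_i/∂v) dv.
  For the x component: f_1(F) = u^2 - 2*u*v - v^2 - v; d F_1 = (0) du + (2*v + 1) dv
  For the y component: f_2(F) = 3*v*(-v - 1); d F_2 = (2*u - 2*v) du + (-2*u) dv
  For the z component: f_3(F) = 3*u^2 - 3*v^2 - 2*v; d F_3 = (6*u) du + (-2*v) dv
Combining and collecting du, dv coefficients:
  coeff of du: 18*u^3 - 24*u*v^2 - 18*u*v + 6*v^3 + 6*v^2
  coeff of dv: -4*u^2*v + u^2 + 2*u*v^2 + 4*u*v + 4*v^3 + v^2 - v
F^* omega = (18*u^3 - 24*u*v^2 - 18*u*v + 6*v^3 + 6*v^2) du + (-4*u^2*v + u^2 + 2*u*v^2 + 4*u*v + 4*v^3 + v^2 - v) dv.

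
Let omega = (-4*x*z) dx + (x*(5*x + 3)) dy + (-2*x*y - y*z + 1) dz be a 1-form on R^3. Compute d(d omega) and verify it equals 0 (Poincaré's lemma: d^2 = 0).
d(d omega) = 0

Step 1: d omega = sum_{i<j} (∂f_j/∂x_i - ∂f_i/∂x_j) dx_i ∧ dx_j:
  coeff of dx ∧ dy: 10*x + 3
  coeff of dx ∧ dz: 4*x - 2*y
  coeff of dy ∧ dz: -2*x - z
Step 2: Apply d again to each 2-form coefficient. The only possible 3-form in R^3 is dx ∧ dy ∧ dz, with coefficient
  ∂(coeff of dy∧dz)/∂x - ∂(coeff of dx∧dz)/∂y + ∂(coeff of dx∧dy)/∂z
  = ∂/∂x (-2*x - z) - ∂/∂y (4*x - 2*y) + ∂/∂z (10*x + 3).
Each of these terms simplifies to sums of mixed partials that cancel in pairs. The result is 0 (by equality of mixed partials for smooth functions — Schwarz / Clairaut).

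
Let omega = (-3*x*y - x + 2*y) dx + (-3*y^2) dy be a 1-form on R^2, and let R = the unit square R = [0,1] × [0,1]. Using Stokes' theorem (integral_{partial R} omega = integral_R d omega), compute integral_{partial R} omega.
integral_(partial R) omega = -1/2

Stokes: integral_partial_R omega = integral_R d omega with d omega = (∂Q/∂x - ∂P/∂y) dx ∧ dy.
  ∂Q/∂x = 0
  ∂P/∂y = 2 - 3*x
  integrand = ∂Q/∂x - ∂P/∂y = 3*x - 2.
Integrating over R: integral_0^1 integral_0^1 (3*x - 2) dx dy = -1/2.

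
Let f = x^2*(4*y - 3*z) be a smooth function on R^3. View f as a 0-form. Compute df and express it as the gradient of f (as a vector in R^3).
df = (2*x*(4*y - 3*z)) dx + (4*x^2) dy + (-3*x^2) dz; grad f = (2*x*(4*y - 3*z), 4*x^2, -3*x^2)

For a 0-form f, d f = (∂f/∂x) dx + (∂f/∂y) dy + (∂f/∂z) dz. The components of the vector representation are exactly the entries of grad f in Cartesian coordinates:
  ∂f/∂x = 2*x*(4*y - 3*z)
  ∂f/∂y = 4*x^2
  ∂f/∂z = -3*x^2.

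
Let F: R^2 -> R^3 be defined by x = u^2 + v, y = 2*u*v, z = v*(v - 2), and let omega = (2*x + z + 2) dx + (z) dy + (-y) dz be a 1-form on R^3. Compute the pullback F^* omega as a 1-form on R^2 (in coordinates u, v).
F^* omega = (4*u^3 + 2*u*v^2 + 4*u + 2*v^3 - 4*v^2) du + (2*u^2 - 2*u*v^2 + v^2 + 2) dv

Using F^*(f dg) = (f ∘ F) d(g ∘ F), substitute each coordinate x_i by F_i(u, v) in f_i, and replace dx_i by d F_i = (∂F_i/∂u) du + (∂F_i/∂v) dv.
  For the x component: f_1(F) = 2*u^2 + v^2 + 2; d F_1 = (2*u) du + (1) dv
  For the y component: f_2(F) = v*(v - 2); d F_2 = (2*v) du + (2*u) dv
  For the z component: f_3(F) = -2*u*v; d F_3 = (0) du + (2*v - 2) dv
Combining and collecting du, dv coefficients:
  coeff of du: 4*u^3 + 2*u*v^2 + 4*u + 2*v^3 - 4*v^2
  coeff of dv: 2*u^2 - 2*u*v^2 + v^2 + 2
F^* omega = (4*u^3 + 2*u*v^2 + 4*u + 2*v^3 - 4*v^2) du + (2*u^2 - 2*u*v^2 + v^2 + 2) dv.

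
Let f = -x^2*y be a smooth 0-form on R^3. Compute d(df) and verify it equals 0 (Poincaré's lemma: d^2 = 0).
d(df) = 0

Step 1: df = sum_i (∂f/∂x_i) dx_i = (-2*x*y) dx + (-x^2) dy + (0) dz.
Step 2: Apply d again. Using the 1-form formula, the coefficient of dx ∧ dy in d(df) is ∂^2 f/∂x ∂y - ∂^2 f/∂y ∂x = (-2*x) - (-2*x) = 0 (equality of mixed partials for smooth f).
Similarly for dx ∧ dz and dy ∧ dz — all coefficients vanish. So d(df) = 0.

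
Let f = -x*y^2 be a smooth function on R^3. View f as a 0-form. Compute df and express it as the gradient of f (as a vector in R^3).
df = (-y^2) dx + (-2*x*y) dy + (0) dz; grad f = (-y^2, -2*x*y, 0)

For a 0-form f, d f = (∂f/∂x) dx + (∂f/∂y) dy + (∂f/∂z) dz. The components of the vector representation are exactly the entries of grad f in Cartesian coordinates:
  ∂f/∂x = -y^2
  ∂f/∂y = -2*x*y
  ∂f/∂z = 0.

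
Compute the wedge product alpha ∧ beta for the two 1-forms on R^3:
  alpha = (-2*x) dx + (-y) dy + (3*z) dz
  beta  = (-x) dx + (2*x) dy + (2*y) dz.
alpha ∧ beta = (-x*(4*x + y)) dx ∧ dy + (x*(-4*y + 3*z)) dx ∧ dz + (-6*x*z - 2*y^2) dy ∧ dz

Distribute the wedge, using dx_i ∧ dx_j = -dx_j ∧ dx_i and dx_i ∧ dx_i = 0. For each pair (i, j) with i < j, the coefficient of dx_i ∧ dx_j in alpha ∧ beta is (alpha_i * beta_j - alpha_j * beta_i). Collecting: alpha ∧ beta = (-x*(4*x + y)) dx ∧ dy + (x*(-4*y + 3*z)) dx ∧ dz + (-6*x*z - 2*y^2) dy ∧ dz.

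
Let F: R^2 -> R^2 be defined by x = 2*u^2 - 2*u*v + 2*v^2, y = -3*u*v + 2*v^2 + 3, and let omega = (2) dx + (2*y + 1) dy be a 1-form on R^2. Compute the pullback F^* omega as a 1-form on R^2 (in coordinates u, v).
F^* omega = (18*u*v^2 + 8*u - 12*v^3 - 25*v) du + (18*u^2*v - 36*u*v^2 - 25*u + 16*v^3 + 36*v) dv

Using F^*(f dg) = (f ∘ F) d(g ∘ F), substitute each coordinate x_i by F_i(u, v) in f_i, and replace dx_i by d F_i = (∂F_i/∂u) du + (∂F_i/∂v) dv.
  For the x component: f_1(F) = 2; d F_1 = (4*u - 2*v) du + (-2*u + 4*v) dv
  For the y component: f_2(F) = -6*u*v + 4*v^2 + 7; d F_2 = (-3*v) du + (-3*u + 4*v) dv
Combining and collecting du, dv coefficients:
  coeff of du: 18*u*v^2 + 8*u - 12*v^3 - 25*v
  coeff of dv: 18*u^2*v - 36*u*v^2 - 25*u + 16*v^3 + 36*v
F^* omega = (18*u*v^2 + 8*u - 12*v^3 - 25*v) du + (18*u^2*v - 36*u*v^2 - 25*u + 16*v^3 + 36*v) dv.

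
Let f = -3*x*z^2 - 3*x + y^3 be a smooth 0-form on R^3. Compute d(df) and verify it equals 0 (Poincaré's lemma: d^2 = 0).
d(df) = 0

Step 1: df = sum_i (∂f/∂x_i) dx_i = (-3*z^2 - 3) dx + (3*y^2) dy + (-6*x*z) dz.
Step 2: Apply d again. Using the 1-form formula, the coefficient of dx ∧ dy in d(df) is ∂^2 f/∂x ∂y - ∂^2 f/∂y ∂x = (0) - (0) = 0 (equality of mixed partials for smooth f).
Similarly for dx ∧ dz and dy ∧ dz — all coefficients vanish. So d(df) = 0.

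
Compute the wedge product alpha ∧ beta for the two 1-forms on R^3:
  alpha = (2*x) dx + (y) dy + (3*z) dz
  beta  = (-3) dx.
alpha ∧ beta = (3*y) dx ∧ dy + (9*z) dx ∧ dz

Distribute the wedge, using dx_i ∧ dx_j = -dx_j ∧ dx_i and dx_i ∧ dx_i = 0. For each pair (i, j) with i < j, the coefficient of dx_i ∧ dx_j in alpha ∧ beta is (alpha_i * beta_j - alpha_j * beta_i). Collecting: alpha ∧ beta = (3*y) dx ∧ dy + (9*z) dx ∧ dz.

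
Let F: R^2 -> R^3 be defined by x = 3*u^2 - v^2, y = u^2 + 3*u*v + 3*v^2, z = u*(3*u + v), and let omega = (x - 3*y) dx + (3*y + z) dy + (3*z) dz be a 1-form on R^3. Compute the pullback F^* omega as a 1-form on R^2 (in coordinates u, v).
F^* omega = (66*u^3 + 11*u^2*v - 9*u*v^2 + 27*v^3) du + (27*u^3 + 69*u^2*v + 105*u*v^2 + 74*v^3) dv

Using F^*(f dg) = (f ∘ F) d(g ∘ F), substitute each coordinate x_i by F_i(u, v) in f_i, and replace dx_i by d F_i = (∂F_i/∂u) du + (∂F_i/∂v) dv.
  For the x component: f_1(F) = v*(-9*u - 10*v); d F_1 = (6*u) du + (-2*v) dv
  For the y component: f_2(F) = 6*u^2 + 10*u*v + 9*v^2; d F_2 = (2*u + 3*v) du + (3*u + 6*v) dv
  For the z component: f_3(F) = 3*u*(3*u + v); d F_3 = (6*u + v) du + (u) dv
Combining and collecting du, dv coefficients:
  coeff of du: 66*u^3 + 11*u^2*v - 9*u*v^2 + 27*v^3
  coeff of dv: 27*u^3 + 69*u^2*v + 105*u*v^2 + 74*v^3
F^* omega = (66*u^3 + 11*u^2*v - 9*u*v^2 + 27*v^3) du + (27*u^3 + 69*u^2*v + 105*u*v^2 + 74*v^3) dv.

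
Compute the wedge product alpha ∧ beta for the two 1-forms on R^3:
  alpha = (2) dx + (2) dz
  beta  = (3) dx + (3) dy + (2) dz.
alpha ∧ beta = (6) dx ∧ dy + (-2) dx ∧ dz + (-6) dy ∧ dz

Distribute the wedge, using dx_i ∧ dx_j = -dx_j ∧ dx_i and dx_i ∧ dx_i = 0. For each pair (i, j) with i < j, the coefficient of dx_i ∧ dx_j in alpha ∧ beta is (alpha_i * beta_j - alpha_j * beta_i). Collecting: alpha ∧ beta = (6) dx ∧ dy + (-2) dx ∧ dz + (-6) dy ∧ dz.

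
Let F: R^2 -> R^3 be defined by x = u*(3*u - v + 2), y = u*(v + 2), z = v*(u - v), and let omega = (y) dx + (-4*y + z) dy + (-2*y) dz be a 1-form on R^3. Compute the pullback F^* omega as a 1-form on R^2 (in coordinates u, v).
F^* omega = (6*u^2*v + 12*u^2 - 6*u*v^2 - 18*u*v - 12*u - v^3 - 2*v^2) du + (u*(-6*u*v - 14*u + 3*v^2 + 8*v)) dv

Using F^*(f dg) = (f ∘ F) d(g ∘ F), substitute each coordinate x_i by F_i(u, v) in f_i, and replace dx_i by d F_i = (∂F_i/∂u) du + (∂F_i/∂v) dv.
  For the x component: f_1(F) = u*(v + 2); d F_1 = (6*u - v + 2) du + (-u) dv
  For the y component: f_2(F) = -3*u*v - 8*u - v^2; d F_2 = (v + 2) du + (u) dv
  For the z component: f_3(F) = 2*u*(-v - 2); d F_3 = (v) du + (u - 2*v) dv
Combining and collecting du, dv coefficients:
  coeff of du: 6*u^2*v + 12*u^2 - 6*u*v^2 - 18*u*v - 12*u - v^3 - 2*v^2
  coeff of dv: u*(-6*u*v - 14*u + 3*v^2 + 8*v)
F^* omega = (6*u^2*v + 12*u^2 - 6*u*v^2 - 18*u*v - 12*u - v^3 - 2*v^2) du + (u*(-6*u*v - 14*u + 3*v^2 + 8*v)) dv.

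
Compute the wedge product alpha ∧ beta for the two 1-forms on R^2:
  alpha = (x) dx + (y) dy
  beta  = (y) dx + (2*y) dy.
alpha ∧ beta = (y*(2*x - y)) dx ∧ dy

Distribute the wedge, using dx_i ∧ dx_j = -dx_j ∧ dx_i and dx_i ∧ dx_i = 0. For each pair (i, j) with i < j, the coefficient of dx_i ∧ dx_j in alpha ∧ beta is (alpha_i * beta_j - alpha_j * beta_i). Collecting: alpha ∧ beta = (y*(2*x - y)) dx ∧ dy.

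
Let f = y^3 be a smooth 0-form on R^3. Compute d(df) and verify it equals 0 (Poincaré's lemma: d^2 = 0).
d(df) = 0

Step 1: df = sum_i (∂f/∂x_i) dx_i = (0) dx + (3*y^2) dy + (0) dz.
Step 2: Apply d again. Using the 1-form formula, the coefficient of dx ∧ dy in d(df) is ∂^2 f/∂x ∂y - ∂^2 f/∂y ∂x = (0) - (0) = 0 (equality of mixed partials for smooth f).
Similarly for dx ∧ dz and dy ∧ dz — all coefficients vanish. So d(df) = 0.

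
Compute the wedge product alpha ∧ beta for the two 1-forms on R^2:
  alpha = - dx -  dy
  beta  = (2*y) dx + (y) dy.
alpha ∧ beta = (y) dx ∧ dy

Distribute the wedge, using dx_i ∧ dx_j = -dx_j ∧ dx_i and dx_i ∧ dx_i = 0. For each pair (i, j) with i < j, the coefficient of dx_i ∧ dx_j in alpha ∧ beta is (alpha_i * beta_j - alpha_j * beta_i). Collecting: alpha ∧ beta = (y) dx ∧ dy.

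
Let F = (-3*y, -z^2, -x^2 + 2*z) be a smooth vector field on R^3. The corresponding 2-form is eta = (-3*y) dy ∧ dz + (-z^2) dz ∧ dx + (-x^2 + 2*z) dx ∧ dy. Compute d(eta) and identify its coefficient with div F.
d(eta) = (2) dx ∧ dy ∧ dz; div F = 2

For a 2-form in R^3 of the form above, applying d gives a 3-form with coefficient ∂P/∂x + ∂Q/∂y + ∂R/∂z:
  ∂P/∂x = 0
  ∂Q/∂y = 0
  ∂R/∂z = 2
Sum = 2, which is exactly div F.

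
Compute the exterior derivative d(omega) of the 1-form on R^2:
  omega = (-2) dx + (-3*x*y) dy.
d(omega) = (-3*y) dx ∧ dy

For a 1-form omega = sum_i f_i dx_i, the exterior derivative is
  d(omega) = sum_{i < j} (∂f_j/∂x_i - ∂f_i/∂x_j) dx_i ∧ dx_j.
  coefficient of dx ∧ dy: ∂f_2/∂x - ∂f_1/∂y = ∂(-3*x*y)/∂x - ∂(-2)/∂y = -3*y
Assembling: d(omega) = (-3*y) dx ∧ dy.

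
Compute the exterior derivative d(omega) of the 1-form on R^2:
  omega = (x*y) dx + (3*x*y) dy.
d(omega) = (-x + 3*y) dx ∧ dy

For a 1-form omega = sum_i f_i dx_i, the exterior derivative is
  d(omega) = sum_{i < j} (∂f_j/∂x_i - ∂f_i/∂x_j) dx_i ∧ dx_j.
  coefficient of dx ∧ dy: ∂f_2/∂x - ∂f_1/∂y = ∂(3*x*y)/∂x - ∂(x*y)/∂y = -x + 3*y
Assembling: d(omega) = (-x + 3*y) dx ∧ dy.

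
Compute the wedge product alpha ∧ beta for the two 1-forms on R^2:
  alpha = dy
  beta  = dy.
alpha ∧ beta = 0

Distribute the wedge, using dx_i ∧ dx_j = -dx_j ∧ dx_i and dx_i ∧ dx_i = 0. For each pair (i, j) with i < j, the coefficient of dx_i ∧ dx_j in alpha ∧ beta is (alpha_i * beta_j - alpha_j * beta_i). Collecting: alpha ∧ beta = 0.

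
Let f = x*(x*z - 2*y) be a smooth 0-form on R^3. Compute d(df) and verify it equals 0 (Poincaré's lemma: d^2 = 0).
d(df) = 0

Step 1: df = sum_i (∂f/∂x_i) dx_i = (2*x*z - 2*y) dx + (-2*x) dy + (x^2) dz.
Step 2: Apply d again. Using the 1-form formula, the coefficient of dx ∧ dy in d(df) is ∂^2 f/∂x ∂y - ∂^2 f/∂y ∂x = (-2) - (-2) = 0 (equality of mixed partials for smooth f).
Similarly for dx ∧ dz and dy ∧ dz — all coefficients vanish. So d(df) = 0.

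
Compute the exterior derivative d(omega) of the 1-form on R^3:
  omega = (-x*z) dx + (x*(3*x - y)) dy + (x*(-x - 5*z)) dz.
d(omega) = (6*x - y) dx ∧ dy + (-x - 5*z) dx ∧ dz

For a 1-form omega = sum_i f_i dx_i, the exterior derivative is
  d(omega) = sum_{i < j} (∂f_j/∂x_i - ∂f_i/∂x_j) dx_i ∧ dx_j.
  coefficient of dx ∧ dy: ∂f_2/∂x - ∂f_1/∂y = ∂(x*(3*x - y))/∂x - ∂(-x*z)/∂y = 6*x - y
  coefficient of dx ∧ dz: ∂f_3/∂x - ∂f_1/∂z = ∂(x*(-x - 5*z))/∂x - ∂(-x*z)/∂z = -x - 5*z
Assembling: d(omega) = (6*x - y) dx ∧ dy + (-x - 5*z) dx ∧ dz.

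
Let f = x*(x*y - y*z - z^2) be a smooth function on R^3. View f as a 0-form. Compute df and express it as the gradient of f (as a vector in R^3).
df = (2*x*y - y*z - z^2) dx + (x*(x - z)) dy + (x*(-y - 2*z)) dz; grad f = (2*x*y - y*z - z^2, x*(x - z), x*(-y - 2*z))

For a 0-form f, d f = (∂f/∂x) dx + (∂f/∂y) dy + (∂f/∂z) dz. The components of the vector representation are exactly the entries of grad f in Cartesian coordinates:
  ∂f/∂x = 2*x*y - y*z - z^2
  ∂f/∂y = x*(x - z)
  ∂f/∂z = x*(-y - 2*z).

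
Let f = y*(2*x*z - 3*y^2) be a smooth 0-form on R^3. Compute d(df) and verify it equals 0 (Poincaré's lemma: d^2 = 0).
d(df) = 0

Step 1: df = sum_i (∂f/∂x_i) dx_i = (2*y*z) dx + (2*x*z - 9*y^2) dy + (2*x*y) dz.
Step 2: Apply d again. Using the 1-form formula, the coefficient of dx ∧ dy in d(df) is ∂^2 f/∂x ∂y - ∂^2 f/∂y ∂x = (2*z) - (2*z) = 0 (equality of mixed partials for smooth f).
Similarly for dx ∧ dz and dy ∧ dz — all coefficients vanish. So d(df) = 0.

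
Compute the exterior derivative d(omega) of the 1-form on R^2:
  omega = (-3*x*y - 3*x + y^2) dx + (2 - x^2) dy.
d(omega) = (x - 2*y) dx ∧ dy

For a 1-form omega = sum_i f_i dx_i, the exterior derivative is
  d(omega) = sum_{i < j} (∂f_j/∂x_i - ∂f_i/∂x_j) dx_i ∧ dx_j.
  coefficient of dx ∧ dy: ∂f_2/∂x - ∂f_1/∂y = ∂(2 - x^2)/∂x - ∂(-3*x*y - 3*x + y^2)/∂y = x - 2*y
Assembling: d(omega) = (x - 2*y) dx ∧ dy.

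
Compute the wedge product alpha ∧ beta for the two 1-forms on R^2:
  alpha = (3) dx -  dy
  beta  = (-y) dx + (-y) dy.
alpha ∧ beta = (-4*y) dx ∧ dy

Distribute the wedge, using dx_i ∧ dx_j = -dx_j ∧ dx_i and dx_i ∧ dx_i = 0. For each pair (i, j) with i < j, the coefficient of dx_i ∧ dx_j in alpha ∧ beta is (alpha_i * beta_j - alpha_j * beta_i). Collecting: alpha ∧ beta = (-4*y) dx ∧ dy.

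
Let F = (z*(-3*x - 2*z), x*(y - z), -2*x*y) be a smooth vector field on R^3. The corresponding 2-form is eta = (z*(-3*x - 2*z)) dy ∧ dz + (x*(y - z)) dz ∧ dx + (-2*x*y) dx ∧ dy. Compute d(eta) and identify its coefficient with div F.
d(eta) = (x - 3*z) dx ∧ dy ∧ dz; div F = x - 3*z

For a 2-form in R^3 of the form above, applying d gives a 3-form with coefficient ∂P/∂x + ∂Q/∂y + ∂R/∂z:
  ∂P/∂x = -3*z
  ∂Q/∂y = x
  ∂R/∂z = 0
Sum = x - 3*z, which is exactly div F.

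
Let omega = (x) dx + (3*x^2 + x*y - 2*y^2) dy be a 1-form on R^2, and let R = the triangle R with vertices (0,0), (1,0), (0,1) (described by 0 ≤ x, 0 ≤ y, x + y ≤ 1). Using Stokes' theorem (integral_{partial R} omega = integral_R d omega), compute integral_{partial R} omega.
integral_(partial R) omega = 7/6

Stokes: integral_partial_R omega = integral_R d omega with d omega = (∂Q/∂x - ∂P/∂y) dx ∧ dy.
  ∂Q/∂x = 6*x + y
  ∂P/∂y = 0
  integrand = ∂Q/∂x - ∂P/∂y = 6*x + y.
Integrating over R: integral_0^1 integral_0^{1-x} (6*x + y) dy dx = 7/6.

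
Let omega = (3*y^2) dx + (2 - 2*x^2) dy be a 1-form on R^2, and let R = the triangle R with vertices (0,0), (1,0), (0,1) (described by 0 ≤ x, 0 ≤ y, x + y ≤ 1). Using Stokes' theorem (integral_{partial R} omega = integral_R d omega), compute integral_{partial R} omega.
integral_(partial R) omega = -5/3

Stokes: integral_partial_R omega = integral_R d omega with d omega = (∂Q/∂x - ∂P/∂y) dx ∧ dy.
  ∂Q/∂x = -4*x
  ∂P/∂y = 6*y
  integrand = ∂Q/∂x - ∂P/∂y = -4*x - 6*y.
Integrating over R: integral_0^1 integral_0^{1-x} (-4*x - 6*y) dy dx = -5/3.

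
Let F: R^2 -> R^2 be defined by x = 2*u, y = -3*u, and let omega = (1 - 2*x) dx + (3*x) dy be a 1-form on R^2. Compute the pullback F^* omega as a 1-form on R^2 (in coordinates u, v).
F^* omega = (2 - 26*u) du

Using F^*(f dg) = (f ∘ F) d(g ∘ F), substitute each coordinate x_i by F_i(u, v) in f_i, and replace dx_i by d F_i = (∂F_i/∂u) du + (∂F_i/∂v) dv.
  For the x component: f_1(F) = 1 - 4*u; d F_1 = (2) du + (0) dv
  For the y component: f_2(F) = 6*u; d F_2 = (-3) du + (0) dv
Combining and collecting du, dv coefficients:
  coeff of du: 2 - 26*u
  coeff of dv: 0
F^* omega = (2 - 26*u) du.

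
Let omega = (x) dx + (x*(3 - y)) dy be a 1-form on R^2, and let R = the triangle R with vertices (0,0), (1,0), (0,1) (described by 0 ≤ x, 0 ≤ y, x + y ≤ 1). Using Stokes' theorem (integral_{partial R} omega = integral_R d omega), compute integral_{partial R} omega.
integral_(partial R) omega = 4/3

Stokes: integral_partial_R omega = integral_R d omega with d omega = (∂Q/∂x - ∂P/∂y) dx ∧ dy.
  ∂Q/∂x = 3 - y
  ∂P/∂y = 0
  integrand = ∂Q/∂x - ∂P/∂y = 3 - y.
Integrating over R: integral_0^1 integral_0^{1-x} (3 - y) dy dx = 4/3.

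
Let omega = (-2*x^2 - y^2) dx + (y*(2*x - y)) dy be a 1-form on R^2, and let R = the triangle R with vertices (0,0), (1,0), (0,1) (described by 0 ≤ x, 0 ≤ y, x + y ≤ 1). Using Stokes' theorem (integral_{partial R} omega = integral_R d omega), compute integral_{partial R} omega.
integral_(partial R) omega = 2/3

Stokes: integral_partial_R omega = integral_R d omega with d omega = (∂Q/∂x - ∂P/∂y) dx ∧ dy.
  ∂Q/∂x = 2*y
  ∂P/∂y = -2*y
  integrand = ∂Q/∂x - ∂P/∂y = 4*y.
Integrating over R: integral_0^1 integral_0^{1-x} (4*y) dy dx = 2/3.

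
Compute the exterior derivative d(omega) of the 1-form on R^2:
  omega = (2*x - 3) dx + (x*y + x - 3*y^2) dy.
d(omega) = (y + 1) dx ∧ dy

For a 1-form omega = sum_i f_i dx_i, the exterior derivative is
  d(omega) = sum_{i < j} (∂f_j/∂x_i - ∂f_i/∂x_j) dx_i ∧ dx_j.
  coefficient of dx ∧ dy: ∂f_2/∂x - ∂f_1/∂y = ∂(x*y + x - 3*y^2)/∂x - ∂(2*x - 3)/∂y = y + 1
Assembling: d(omega) = (y + 1) dx ∧ dy.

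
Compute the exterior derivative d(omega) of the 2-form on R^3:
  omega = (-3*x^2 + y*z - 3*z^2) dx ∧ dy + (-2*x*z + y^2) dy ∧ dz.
d(omega) = (y - 8*z) dx ∧ dy ∧ dz

For a 2-form omega = sum_{i<j} g_{ij} dx_i ∧ dx_j, the exterior derivative is
  d(omega) = sum_{i<j} d(g_{ij}) ∧ dx_i ∧ dx_j = sum_{i<j, k} (∂g_{ij}/∂x_k) dx_k ∧ dx_i ∧ dx_j.
Expand each term, using dx_k ∧ dx_i ∧ dx_j = sgn(permutation) dx_{(a)} ∧ dx_{(b)} ∧ dx_{(c)} with (a < b < c) sorted:
  d(-3*x^2 + y*z - 3*z^2) includes (∂/∂z)(-3*x^2 + y*z - 3*z^2) dz = (y - 6*z) dz, which multiplied by dx ∧ dy gives (y - 6*z) dx ∧ dy ∧ dz
  d(-2*x*z + y^2) includes (∂/∂x)(-2*x*z + y^2) dx = (-2*z) dx, which multiplied by dy ∧ dz gives (-2*z) dx ∧ dy ∧ dz
Collecting like 3-forms: d(omega) = (y - 8*z) dx ∧ dy ∧ dz.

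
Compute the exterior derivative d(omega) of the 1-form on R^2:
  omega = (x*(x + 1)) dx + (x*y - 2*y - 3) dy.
d(omega) = (y) dx ∧ dy

For a 1-form omega = sum_i f_i dx_i, the exterior derivative is
  d(omega) = sum_{i < j} (∂f_j/∂x_i - ∂f_i/∂x_j) dx_i ∧ dx_j.
  coefficient of dx ∧ dy: ∂f_2/∂x - ∂f_1/∂y = ∂(x*y - 2*y - 3)/∂x - ∂(x*(x + 1))/∂y = y
Assembling: d(omega) = (y) dx ∧ dy.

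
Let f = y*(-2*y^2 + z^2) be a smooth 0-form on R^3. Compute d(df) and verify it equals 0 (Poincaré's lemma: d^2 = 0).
d(df) = 0

Step 1: df = sum_i (∂f/∂x_i) dx_i = (0) dx + (-6*y^2 + z^2) dy + (2*y*z) dz.
Step 2: Apply d again. Using the 1-form formula, the coefficient of dx ∧ dy in d(df) is ∂^2 f/∂x ∂y - ∂^2 f/∂y ∂x = (0) - (0) = 0 (equality of mixed partials for smooth f).
Similarly for dx ∧ dz and dy ∧ dz — all coefficients vanish. So d(df) = 0.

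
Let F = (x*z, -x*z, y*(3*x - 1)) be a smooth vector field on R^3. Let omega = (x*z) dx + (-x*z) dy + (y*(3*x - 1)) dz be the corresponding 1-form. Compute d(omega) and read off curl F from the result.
d(omega) = (4*x - 1) dy ∧ dz + (x - 3*y) dz ∧ dx + (-z) dx ∧ dy; curl F = (4*x - 1, x - 3*y, -z)

d omega = sum_{i<j} (∂f_j/∂x_i - ∂f_i/∂x_j) dx_i ∧ dx_j. Under the identification (dy ∧ dz, dz ∧ dx, dx ∧ dy) ↔ (e_x, e_y, e_z), the coefficients are exactly the components of curl F. Compute:
  ∂R/∂y - ∂Q/∂z = (3*x - 1) - (-x) = 4*x - 1
  ∂P/∂z - ∂R/∂x = (x) - (3*y) = x - 3*y
  ∂Q/∂x - ∂P/∂y = (-z) - (0) = -z.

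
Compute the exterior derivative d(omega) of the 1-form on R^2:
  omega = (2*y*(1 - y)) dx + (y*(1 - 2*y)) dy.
d(omega) = (4*y - 2) dx ∧ dy

For a 1-form omega = sum_i f_i dx_i, the exterior derivative is
  d(omega) = sum_{i < j} (∂f_j/∂x_i - ∂f_i/∂x_j) dx_i ∧ dx_j.
  coefficient of dx ∧ dy: ∂f_2/∂x - ∂f_1/∂y = ∂(y*(1 - 2*y))/∂x - ∂(2*y*(1 - y))/∂y = 4*y - 2
Assembling: d(omega) = (4*y - 2) dx ∧ dy.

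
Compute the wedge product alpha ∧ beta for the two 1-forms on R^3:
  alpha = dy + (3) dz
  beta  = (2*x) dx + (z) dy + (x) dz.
alpha ∧ beta = (-2*x) dx ∧ dy + (x - 3*z) dy ∧ dz + (-6*x) dx ∧ dz

Distribute the wedge, using dx_i ∧ dx_j = -dx_j ∧ dx_i and dx_i ∧ dx_i = 0. For each pair (i, j) with i < j, the coefficient of dx_i ∧ dx_j in alpha ∧ beta is (alpha_i * beta_j - alpha_j * beta_i). Collecting: alpha ∧ beta = (-2*x) dx ∧ dy + (x - 3*z) dy ∧ dz + (-6*x) dx ∧ dz.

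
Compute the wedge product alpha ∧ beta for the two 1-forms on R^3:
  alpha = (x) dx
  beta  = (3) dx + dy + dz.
alpha ∧ beta = (x) dx ∧ dy + (x) dx ∧ dz

Distribute the wedge, using dx_i ∧ dx_j = -dx_j ∧ dx_i and dx_i ∧ dx_i = 0. For each pair (i, j) with i < j, the coefficient of dx_i ∧ dx_j in alpha ∧ beta is (alpha_i * beta_j - alpha_j * beta_i). Collecting: alpha ∧ beta = (x) dx ∧ dy + (x) dx ∧ dz.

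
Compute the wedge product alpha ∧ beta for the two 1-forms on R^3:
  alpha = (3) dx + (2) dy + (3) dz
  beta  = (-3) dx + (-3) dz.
alpha ∧ beta = (6) dx ∧ dy + (-6) dy ∧ dz

Distribute the wedge, using dx_i ∧ dx_j = -dx_j ∧ dx_i and dx_i ∧ dx_i = 0. For each pair (i, j) with i < j, the coefficient of dx_i ∧ dx_j in alpha ∧ beta is (alpha_i * beta_j - alpha_j * beta_i). Collecting: alpha ∧ beta = (6) dx ∧ dy + (-6) dy ∧ dz.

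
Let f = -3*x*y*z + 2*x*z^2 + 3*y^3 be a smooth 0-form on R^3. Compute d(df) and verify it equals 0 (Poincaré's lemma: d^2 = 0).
d(df) = 0

Step 1: df = sum_i (∂f/∂x_i) dx_i = (z*(-3*y + 2*z)) dx + (-3*x*z + 9*y^2) dy + (x*(-3*y + 4*z)) dz.
Step 2: Apply d again. Using the 1-form formula, the coefficient of dx ∧ dy in d(df) is ∂^2 f/∂x ∂y - ∂^2 f/∂y ∂x = (-3*z) - (-3*z) = 0 (equality of mixed partials for smooth f).
Similarly for dx ∧ dz and dy ∧ dz — all coefficients vanish. So d(df) = 0.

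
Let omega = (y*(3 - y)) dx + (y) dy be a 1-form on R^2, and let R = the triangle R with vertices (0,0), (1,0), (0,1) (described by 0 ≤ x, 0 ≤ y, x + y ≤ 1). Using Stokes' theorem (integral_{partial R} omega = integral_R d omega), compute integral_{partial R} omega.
integral_(partial R) omega = -7/6

Stokes: integral_partial_R omega = integral_R d omega with d omega = (∂Q/∂x - ∂P/∂y) dx ∧ dy.
  ∂Q/∂x = 0
  ∂P/∂y = 3 - 2*y
  integrand = ∂Q/∂x - ∂P/∂y = 2*y - 3.
Integrating over R: integral_0^1 integral_0^{1-x} (2*y - 3) dy dx = -7/6.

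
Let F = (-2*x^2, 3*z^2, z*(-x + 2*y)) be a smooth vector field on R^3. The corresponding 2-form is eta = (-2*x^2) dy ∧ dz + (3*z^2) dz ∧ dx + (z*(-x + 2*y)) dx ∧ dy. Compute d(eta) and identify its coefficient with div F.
d(eta) = (-5*x + 2*y) dx ∧ dy ∧ dz; div F = -5*x + 2*y

For a 2-form in R^3 of the form above, applying d gives a 3-form with coefficient ∂P/∂x + ∂Q/∂y + ∂R/∂z:
  ∂P/∂x = -4*x
  ∂Q/∂y = 0
  ∂R/∂z = -x + 2*y
Sum = -5*x + 2*y, which is exactly div F.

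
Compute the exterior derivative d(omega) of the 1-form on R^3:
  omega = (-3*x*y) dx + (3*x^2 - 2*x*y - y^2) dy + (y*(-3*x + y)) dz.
d(omega) = (9*x - 2*y) dx ∧ dy + (-3*y) dx ∧ dz + (-3*x + 2*y) dy ∧ dz

For a 1-form omega = sum_i f_i dx_i, the exterior derivative is
  d(omega) = sum_{i < j} (∂f_j/∂x_i - ∂f_i/∂x_j) dx_i ∧ dx_j.
  coefficient of dx ∧ dy: ∂f_2/∂x - ∂f_1/∂y = ∂(3*x^2 - 2*x*y - y^2)/∂x - ∂(-3*x*y)/∂y = 9*x - 2*y
  coefficient of dx ∧ dz: ∂f_3/∂x - ∂f_1/∂z = ∂(y*(-3*x + y))/∂x - ∂(-3*x*y)/∂z = -3*y
  coefficient of dy ∧ dz: ∂f_3/∂y - ∂f_2/∂z = ∂(y*(-3*x + y))/∂y - ∂(3*x^2 - 2*x*y - y^2)/∂z = -3*x + 2*y
Assembling: d(omega) = (9*x - 2*y) dx ∧ dy + (-3*y) dx ∧ dz + (-3*x + 2*y) dy ∧ dz.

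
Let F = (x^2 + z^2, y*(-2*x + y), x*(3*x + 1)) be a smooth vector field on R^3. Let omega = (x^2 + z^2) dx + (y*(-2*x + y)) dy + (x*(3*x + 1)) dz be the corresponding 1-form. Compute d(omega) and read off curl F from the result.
d(omega) = (0) dy ∧ dz + (-6*x + 2*z - 1) dz ∧ dx + (-2*y) dx ∧ dy; curl F = (0, -6*x + 2*z - 1, -2*y)

d omega = sum_{i<j} (∂f_j/∂x_i - ∂f_i/∂x_j) dx_i ∧ dx_j. Under the identification (dy ∧ dz, dz ∧ dx, dx ∧ dy) ↔ (e_x, e_y, e_z), the coefficients are exactly the components of curl F. Compute:
  ∂R/∂y - ∂Q/∂z = (0) - (0) = 0
  ∂P/∂z - ∂R/∂x = (2*z) - (6*x + 1) = -6*x + 2*z - 1
  ∂Q/∂x - ∂P/∂y = (-2*y) - (0) = -2*y.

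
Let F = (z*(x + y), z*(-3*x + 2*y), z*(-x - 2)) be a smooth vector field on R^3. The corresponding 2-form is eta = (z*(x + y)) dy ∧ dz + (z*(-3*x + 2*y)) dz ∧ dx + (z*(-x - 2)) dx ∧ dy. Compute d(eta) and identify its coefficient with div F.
d(eta) = (-x + 3*z - 2) dx ∧ dy ∧ dz; div F = -x + 3*z - 2

For a 2-form in R^3 of the form above, applying d gives a 3-form with coefficient ∂P/∂x + ∂Q/∂y + ∂R/∂z:
  ∂P/∂x = z
  ∂Q/∂y = 2*z
  ∂R/∂z = -x - 2
Sum = -x + 3*z - 2, which is exactly div F.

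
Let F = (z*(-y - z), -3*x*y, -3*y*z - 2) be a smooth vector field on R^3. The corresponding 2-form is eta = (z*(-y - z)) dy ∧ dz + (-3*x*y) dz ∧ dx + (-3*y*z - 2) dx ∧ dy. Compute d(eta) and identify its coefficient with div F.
d(eta) = (-3*x - 3*y) dx ∧ dy ∧ dz; div F = -3*x - 3*y

For a 2-form in R^3 of the form above, applying d gives a 3-form with coefficient ∂P/∂x + ∂Q/∂y + ∂R/∂z:
  ∂P/∂x = 0
  ∂Q/∂y = -3*x
  ∂R/∂z = -3*y
Sum = -3*x - 3*y, which is exactly div F.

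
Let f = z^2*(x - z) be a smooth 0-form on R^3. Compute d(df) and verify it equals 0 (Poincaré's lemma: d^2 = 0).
d(df) = 0

Step 1: df = sum_i (∂f/∂x_i) dx_i = (z^2) dx + (0) dy + (z*(2*x - 3*z)) dz.
Step 2: Apply d again. Using the 1-form formula, the coefficient of dx ∧ dy in d(df) is ∂^2 f/∂x ∂y - ∂^2 f/∂y ∂x = (0) - (0) = 0 (equality of mixed partials for smooth f).
Similarly for dx ∧ dz and dy ∧ dz — all coefficients vanish. So d(df) = 0.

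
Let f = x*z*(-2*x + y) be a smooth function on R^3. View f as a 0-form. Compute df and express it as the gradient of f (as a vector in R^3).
df = (z*(-4*x + y)) dx + (x*z) dy + (x*(-2*x + y)) dz; grad f = (z*(-4*x + y), x*z, x*(-2*x + y))

For a 0-form f, d f = (∂f/∂x) dx + (∂f/∂y) dy + (∂f/∂z) dz. The components of the vector representation are exactly the entries of grad f in Cartesian coordinates:
  ∂f/∂x = z*(-4*x + y)
  ∂f/∂y = x*z
  ∂f/∂z = x*(-2*x + y).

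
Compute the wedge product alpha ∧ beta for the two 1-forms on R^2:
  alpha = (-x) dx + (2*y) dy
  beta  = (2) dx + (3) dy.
alpha ∧ beta = (-3*x - 4*y) dx ∧ dy

Distribute the wedge, using dx_i ∧ dx_j = -dx_j ∧ dx_i and dx_i ∧ dx_i = 0. For each pair (i, j) with i < j, the coefficient of dx_i ∧ dx_j in alpha ∧ beta is (alpha_i * beta_j - alpha_j * beta_i). Collecting: alpha ∧ beta = (-3*x - 4*y) dx ∧ dy.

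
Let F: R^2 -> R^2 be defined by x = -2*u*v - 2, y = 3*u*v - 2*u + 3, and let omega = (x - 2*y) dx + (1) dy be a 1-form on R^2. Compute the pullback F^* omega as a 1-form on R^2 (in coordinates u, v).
F^* omega = (16*u*v^2 - 8*u*v + 19*v - 2) du + (u*(16*u*v - 8*u + 19)) dv

Using F^*(f dg) = (f ∘ F) d(g ∘ F), substitute each coordinate x_i by F_i(u, v) in f_i, and replace dx_i by d F_i = (∂F_i/∂u) du + (∂F_i/∂v) dv.
  For the x component: f_1(F) = -8*u*v + 4*u - 8; d F_1 = (-2*v) du + (-2*u) dv
  For the y component: f_2(F) = 1; d F_2 = (3*v - 2) du + (3*u) dv
Combining and collecting du, dv coefficients:
  coeff of du: 16*u*v^2 - 8*u*v + 19*v - 2
  coeff of dv: u*(16*u*v - 8*u + 19)
F^* omega = (16*u*v^2 - 8*u*v + 19*v - 2) du + (u*(16*u*v - 8*u + 19)) dv.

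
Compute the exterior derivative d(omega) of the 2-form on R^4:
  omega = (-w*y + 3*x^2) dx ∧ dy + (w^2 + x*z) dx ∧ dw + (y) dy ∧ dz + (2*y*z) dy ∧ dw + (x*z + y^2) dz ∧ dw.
d(omega) = (-y) dx ∧ dy ∧ dw + (-x + z) dx ∧ dz ∧ dw

For a 2-form omega = sum_{i<j} g_{ij} dx_i ∧ dx_j, the exterior derivative is
  d(omega) = sum_{i<j} d(g_{ij}) ∧ dx_i ∧ dx_j = sum_{i<j, k} (∂g_{ij}/∂x_k) dx_k ∧ dx_i ∧ dx_j.
Expand each term, using dx_k ∧ dx_i ∧ dx_j = sgn(permutation) dx_{(a)} ∧ dx_{(b)} ∧ dx_{(c)} with (a < b < c) sorted:
  d(-w*y + 3*x^2) includes (∂/∂w)(-w*y + 3*x^2) dw = (-y) dw, which multiplied by dx ∧ dy gives (-y) dx ∧ dy ∧ dw
  d(w^2 + x*z) includes (∂/∂z)(w^2 + x*z) dz = (x) dz, which multiplied by dx ∧ dw gives (-x) dx ∧ dz ∧ dw
  d(2*y*z) includes (∂/∂z)(2*y*z) dz = (2*y) dz, which multiplied by dy ∧ dw gives (-2*y) dy ∧ dz ∧ dw
  d(x*z + y^2) includes (∂/∂x)(x*z + y^2) dx = (z) dx, which multiplied by dz ∧ dw gives (z) dx ∧ dz ∧ dw
  d(x*z + y^2) includes (∂/∂y)(x*z + y^2) dy = (2*y) dy, which multiplied by dz ∧ dw gives (2*y) dy ∧ dz ∧ dw
Collecting like 3-forms: d(omega) = (-y) dx ∧ dy ∧ dw + (-x + z) dx ∧ dz ∧ dw.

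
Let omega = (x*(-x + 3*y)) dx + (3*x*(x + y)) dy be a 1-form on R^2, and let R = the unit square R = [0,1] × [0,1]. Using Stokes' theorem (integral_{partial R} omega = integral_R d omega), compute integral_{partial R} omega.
integral_(partial R) omega = 3

Stokes: integral_partial_R omega = integral_R d omega with d omega = (∂Q/∂x - ∂P/∂y) dx ∧ dy.
  ∂Q/∂x = 6*x + 3*y
  ∂P/∂y = 3*x
  integrand = ∂Q/∂x - ∂P/∂y = 3*x + 3*y.
Integrating over R: integral_0^1 integral_0^1 (3*x + 3*y) dx dy = 3.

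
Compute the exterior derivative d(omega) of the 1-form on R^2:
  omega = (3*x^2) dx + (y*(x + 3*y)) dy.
d(omega) = (y) dx ∧ dy

For a 1-form omega = sum_i f_i dx_i, the exterior derivative is
  d(omega) = sum_{i < j} (∂f_j/∂x_i - ∂f_i/∂x_j) dx_i ∧ dx_j.
  coefficient of dx ∧ dy: ∂f_2/∂x - ∂f_1/∂y = ∂(y*(x + 3*y))/∂x - ∂(3*x^2)/∂y = y
Assembling: d(omega) = (y) dx ∧ dy.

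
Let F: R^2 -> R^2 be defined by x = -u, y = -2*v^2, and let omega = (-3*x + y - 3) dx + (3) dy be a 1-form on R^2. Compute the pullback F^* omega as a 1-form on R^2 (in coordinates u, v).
F^* omega = (-3*u + 2*v^2 + 3) du + (-12*v) dv

Using F^*(f dg) = (f ∘ F) d(g ∘ F), substitute each coordinate x_i by F_i(u, v) in f_i, and replace dx_i by d F_i = (∂F_i/∂u) du + (∂F_i/∂v) dv.
  For the x component: f_1(F) = 3*u - 2*v^2 - 3; d F_1 = (-1) du + (0) dv
  For the y component: f_2(F) = 3; d F_2 = (0) du + (-4*v) dv
Combining and collecting du, dv coefficients:
  coeff of du: -3*u + 2*v^2 + 3
  coeff of dv: -12*v
F^* omega = (-3*u + 2*v^2 + 3) du + (-12*v) dv.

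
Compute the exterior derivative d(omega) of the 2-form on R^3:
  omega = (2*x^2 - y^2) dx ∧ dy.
d(omega) = 0

For a 2-form omega = sum_{i<j} g_{ij} dx_i ∧ dx_j, the exterior derivative is
  d(omega) = sum_{i<j} d(g_{ij}) ∧ dx_i ∧ dx_j = sum_{i<j, k} (∂g_{ij}/∂x_k) dx_k ∧ dx_i ∧ dx_j.
Expand each term, using dx_k ∧ dx_i ∧ dx_j = sgn(permutation) dx_{(a)} ∧ dx_{(b)} ∧ dx_{(c)} with (a < b < c) sorted:

Collecting like 3-forms: d(omega) = 0.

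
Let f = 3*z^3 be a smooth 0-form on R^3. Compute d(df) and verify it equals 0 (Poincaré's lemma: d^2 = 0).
d(df) = 0

Step 1: df = sum_i (∂f/∂x_i) dx_i = (0) dx + (0) dy + (9*z^2) dz.
Step 2: Apply d again. Using the 1-form formula, the coefficient of dx ∧ dy in d(df) is ∂^2 f/∂x ∂y - ∂^2 f/∂y ∂x = (0) - (0) = 0 (equality of mixed partials for smooth f).
Similarly for dx ∧ dz and dy ∧ dz — all coefficients vanish. So d(df) = 0.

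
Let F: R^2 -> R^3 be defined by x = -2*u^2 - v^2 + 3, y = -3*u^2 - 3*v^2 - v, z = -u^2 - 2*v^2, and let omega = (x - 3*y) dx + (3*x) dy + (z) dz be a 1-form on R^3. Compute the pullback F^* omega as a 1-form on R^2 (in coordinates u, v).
F^* omega = (2*u*(5*u^2 - 5*v^2 - 6*v - 33)) du + (26*u^2*v + 6*u^2 + 10*v^3 - 3*v^2 - 60*v - 9) dv

Using F^*(f dg) = (f ∘ F) d(g ∘ F), substitute each coordinate x_i by F_i(u, v) in f_i, and replace dx_i by d F_i = (∂F_i/∂u) du + (∂F_i/∂v) dv.
  For the x component: f_1(F) = 7*u^2 + 8*v^2 + 3*v + 3; d F_1 = (-4*u) du + (-2*v) dv
  For the y component: f_2(F) = -6*u^2 - 3*v^2 + 9; d F_2 = (-6*u) du + (-6*v - 1) dv
  For the z component: f_3(F) = -u^2 - 2*v^2; d F_3 = (-2*u) du + (-4*v) dv
Combining and collecting du, dv coefficients:
  coeff of du: 2*u*(5*u^2 - 5*v^2 - 6*v - 33)
  coeff of dv: 26*u^2*v + 6*u^2 + 10*v^3 - 3*v^2 - 60*v - 9
F^* omega = (2*u*(5*u^2 - 5*v^2 - 6*v - 33)) du + (26*u^2*v + 6*u^2 + 10*v^3 - 3*v^2 - 60*v - 9) dv.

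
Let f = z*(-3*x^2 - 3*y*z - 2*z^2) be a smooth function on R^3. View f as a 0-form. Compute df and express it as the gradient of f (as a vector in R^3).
df = (-6*x*z) dx + (-3*z^2) dy + (-3*x^2 - 6*y*z - 6*z^2) dz; grad f = (-6*x*z, -3*z^2, -3*x^2 - 6*y*z - 6*z^2)

For a 0-form f, d f = (∂f/∂x) dx + (∂f/∂y) dy + (∂f/∂z) dz. The components of the vector representation are exactly the entries of grad f in Cartesian coordinates:
  ∂f/∂x = -6*x*z
  ∂f/∂y = -3*z^2
  ∂f/∂z = -3*x^2 - 6*y*z - 6*z^2.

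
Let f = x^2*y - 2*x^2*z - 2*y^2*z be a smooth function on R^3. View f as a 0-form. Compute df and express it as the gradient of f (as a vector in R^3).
df = (2*x*(y - 2*z)) dx + (x^2 - 4*y*z) dy + (-2*x^2 - 2*y^2) dz; grad f = (2*x*(y - 2*z), x^2 - 4*y*z, -2*x^2 - 2*y^2)

For a 0-form f, d f = (∂f/∂x) dx + (∂f/∂y) dy + (∂f/∂z) dz. The components of the vector representation are exactly the entries of grad f in Cartesian coordinates:
  ∂f/∂x = 2*x*(y - 2*z)
  ∂f/∂y = x^2 - 4*y*z
  ∂f/∂z = -2*x^2 - 2*y^2.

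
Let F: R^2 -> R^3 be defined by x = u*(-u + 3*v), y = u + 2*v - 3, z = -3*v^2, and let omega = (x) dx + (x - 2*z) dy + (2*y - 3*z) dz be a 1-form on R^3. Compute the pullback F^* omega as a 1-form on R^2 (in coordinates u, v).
F^* omega = (2*u^3 - 9*u^2*v - u^2 + 9*u*v^2 + 3*u*v + 6*v^2) du + (-3*u^3 + 9*u^2*v - 2*u^2 - 6*u*v - 54*v^3 - 12*v^2 + 36*v) dv

Using F^*(f dg) = (f ∘ F) d(g ∘ F), substitute each coordinate x_i by F_i(u, v) in f_i, and replace dx_i by d F_i = (∂F_i/∂u) du + (∂F_i/∂v) dv.
  For the x component: f_1(F) = u*(-u + 3*v); d F_1 = (-2*u + 3*v) du + (3*u) dv
  For the y component: f_2(F) = -u^2 + 3*u*v + 6*v^2; d F_2 = (1) du + (2) dv
  For the z component: f_3(F) = 2*u + 9*v^2 + 4*v - 6; d F_3 = (0) du + (-6*v) dv
Combining and collecting du, dv coefficients:
  coeff of du: 2*u^3 - 9*u^2*v - u^2 + 9*u*v^2 + 3*u*v + 6*v^2
  coeff of dv: -3*u^3 + 9*u^2*v - 2*u^2 - 6*u*v - 54*v^3 - 12*v^2 + 36*v
F^* omega = (2*u^3 - 9*u^2*v - u^2 + 9*u*v^2 + 3*u*v + 6*v^2) du + (-3*u^3 + 9*u^2*v - 2*u^2 - 6*u*v - 54*v^3 - 12*v^2 + 36*v) dv.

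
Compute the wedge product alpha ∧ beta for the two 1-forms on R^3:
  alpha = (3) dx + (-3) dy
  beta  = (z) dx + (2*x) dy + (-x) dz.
alpha ∧ beta = (6*x + 3*z) dx ∧ dy + (-3*x) dx ∧ dz + (3*x) dy ∧ dz

Distribute the wedge, using dx_i ∧ dx_j = -dx_j ∧ dx_i and dx_i ∧ dx_i = 0. For each pair (i, j) with i < j, the coefficient of dx_i ∧ dx_j in alpha ∧ beta is (alpha_i * beta_j - alpha_j * beta_i). Collecting: alpha ∧ beta = (6*x + 3*z) dx ∧ dy + (-3*x) dx ∧ dz + (3*x) dy ∧ dz.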